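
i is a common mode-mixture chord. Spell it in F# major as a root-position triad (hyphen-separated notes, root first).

F#-A-C#

i is built on scale degree 1, which is F# in both F# major and its parallel. Building the minor chord from the parallel minor on F#: F#–A–C#.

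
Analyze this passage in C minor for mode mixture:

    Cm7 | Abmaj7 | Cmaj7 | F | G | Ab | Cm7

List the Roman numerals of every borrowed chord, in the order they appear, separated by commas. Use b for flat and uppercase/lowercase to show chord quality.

Imaj7, IV

In C minor (with V from harmonic minor) the diatonic chords are Cm, Ddim, Eb, Fm, G, Ab, Bb. Cm7, Abmaj7, G and Ab are all diatonic. Cmaj7 (C–E–G–B) doesn't fit — on degree 1 C minor would have Cm (i). Cmaj7 is the degree-1 chord of C major, so it is the borrowed Imaj7. F (F–A–C) is not: scale degree 4 in C minor carries Fm (iv). In C major the chord on that degree is F, so here it functions as IV, borrowed from the parallel major.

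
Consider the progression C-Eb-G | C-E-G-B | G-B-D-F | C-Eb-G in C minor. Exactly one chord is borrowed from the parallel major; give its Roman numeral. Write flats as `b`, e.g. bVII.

C minor has the diatonic set Cm, Ddim, Eb, Fm, G, Ab, Bb (with V from harmonic minor). C–Eb–G = Cm and G–B–D–F = G7 are both diatonic. C–E–G–B is not: scale degree 1 in C minor carries Cm (i). In C major the chord on that degree is Cmaj7, so here it functions as Imaj7, borrowed from the parallel major.

Imaj7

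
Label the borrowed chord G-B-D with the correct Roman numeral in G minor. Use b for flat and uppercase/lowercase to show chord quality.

The root G is the diatonic 1st degree of G minor; the borrowing shows in the chord quality. The diatonic chord on degree 1 would be Gm (i), but G–B–D is the major chord from G major. As a borrowed chord it is labeled I.

I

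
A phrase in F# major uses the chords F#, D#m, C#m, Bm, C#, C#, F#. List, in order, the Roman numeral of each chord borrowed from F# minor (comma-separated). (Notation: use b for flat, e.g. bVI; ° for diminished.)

v, iv

The diatonic triads in F# major are F#, G#m, A#m, B, C#, D#m, E#dim. F#, D#m and C# are all diatonic. C#m (C#–E–G#) is not: scale degree 5 in F# major carries C# (V). In F# minor the chord on that degree is C#m, so here it functions as v, borrowed from the parallel minor. But Bm (B–D–F#) is foreign: the diatonic IV on degree 4 is B, whereas Bm comes from F# minor. It is labeled iv.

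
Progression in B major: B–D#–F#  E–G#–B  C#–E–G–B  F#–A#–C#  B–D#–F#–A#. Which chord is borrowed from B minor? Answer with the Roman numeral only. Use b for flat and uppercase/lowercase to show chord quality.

iiø7

The diatonic triads in B major are B, C#m, D#m, E, F#, G#m, A#dim. B–D#–F# = B, E–G#–B = E, F#–A#–C# = F# and B–D#–F#–A# = Bmaj7 all belong to that set. But C#–E–G–B is foreign: the diatonic ii on degree 2 is C#m, whereas C#m7b5 comes from B minor. It is labeled iiø7.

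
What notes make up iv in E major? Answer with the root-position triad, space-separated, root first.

A C E

The root, A, is scale degree 4 — the same note in E major and E minor; only the chord quality changes. Stacking thirds in E minor on A gives A–C–E.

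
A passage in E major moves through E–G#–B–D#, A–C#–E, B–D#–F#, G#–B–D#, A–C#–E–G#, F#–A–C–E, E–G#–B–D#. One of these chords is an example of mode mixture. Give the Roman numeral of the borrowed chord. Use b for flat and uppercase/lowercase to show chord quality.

In E major the diatonic chords are E, F#m, G#m, A, B, C#m, D#dim. E–G#–B–D# = Emaj7, A–C#–E = A, B–D#–F# = B, G#–B–D# = G#m and A–C#–E–G# = Amaj7 are all diatonic. F#–A–C–E doesn't fit — on degree 2 E major would have F#m (ii). F#m7b5 is the degree-2 chord of E minor, so it is the borrowed iiø7.

iiø7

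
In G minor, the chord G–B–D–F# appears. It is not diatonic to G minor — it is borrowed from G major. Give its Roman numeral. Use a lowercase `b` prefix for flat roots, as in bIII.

G is scale degree 1 in G minor. The diatonic chord on degree 1 would be Gm (i), but G–B–D–F# is the major-seventh chord from G major. As a borrowed chord it is labeled Imaj7.

Imaj7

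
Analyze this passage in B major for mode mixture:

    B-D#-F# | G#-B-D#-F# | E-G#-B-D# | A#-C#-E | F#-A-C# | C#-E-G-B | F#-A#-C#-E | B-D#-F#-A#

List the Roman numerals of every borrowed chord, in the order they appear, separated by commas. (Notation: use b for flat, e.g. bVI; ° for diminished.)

The diatonic triads in B major are B, C#m, D#m, E, F#, G#m, A#dim. B–D#–F# = B, G#–B–D#–F# = G#m7, E–G#–B–D# = Emaj7, A#–C#–E = A#dim, F#–A#–C#–E = F#7 and B–D#–F#–A# = Bmaj7 all belong to that set. But F#–A–C# is foreign: the diatonic V on degree 5 is F#, whereas F#m comes from B minor. It is labeled v. C#–E–G–B is not: scale degree 2 in B major carries C#m (ii). In B minor the chord on that degree is C#m7b5, so here it functions as iiø7, borrowed from the parallel minor.

v, iiø7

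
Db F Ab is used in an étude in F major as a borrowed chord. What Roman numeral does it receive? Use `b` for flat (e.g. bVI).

bVI

In F major scale degree 6 is D; Db is its lowered form, from F minor. Db–F–Ab is a major chord — the form found in F minor, not the diatonic vi (Dm). Borrowed into F major it is written bVI.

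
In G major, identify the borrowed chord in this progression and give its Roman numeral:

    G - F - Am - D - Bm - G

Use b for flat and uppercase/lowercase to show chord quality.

The diatonic triads in G major are G, Am, Bm, C, D, Em, F#dim. Of the given chords, G, Am, D and Bm are diatonic. F (F–A–C) is not: scale degree 7 in G major carries F#dim (vii°). In G minor the chord on that degree is F, so here it functions as bVII, borrowed from the parallel minor.

bVII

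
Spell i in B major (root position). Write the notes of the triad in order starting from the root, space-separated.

i is built on scale degree 1, which is B in both B major and its parallel. In B minor the chord on B is B–D–F#.

B D F#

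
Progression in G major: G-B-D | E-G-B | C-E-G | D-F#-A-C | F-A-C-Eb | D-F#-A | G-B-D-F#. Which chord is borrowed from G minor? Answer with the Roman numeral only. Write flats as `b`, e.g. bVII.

bVII7

The diatonic triads in G major are G, Am, Bm, C, D, Em, F#dim. Of the given chords, G–B–D = G, E–G–B = Em, C–E–G = C, D–F#–A–C = D7, D–F#–A = D and G–B–D–F# = Gmaj7 are diatonic. F–A–C–Eb doesn't fit — on degree 7 G major would have F#dim (vii°). F7 is the degree-7 chord of G minor, so it is the borrowed bVII7.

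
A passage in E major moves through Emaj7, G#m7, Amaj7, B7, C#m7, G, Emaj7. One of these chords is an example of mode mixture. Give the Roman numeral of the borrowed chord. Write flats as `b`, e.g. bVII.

The diatonic triads in E major are E, F#m, G#m, A, B, C#m, D#dim. Of the given chords, Emaj7, G#m7, Amaj7, B7 and C#m7 are diatonic. G (G–B–D) doesn't fit — on degree 3 E major would have G#m (iii). G is the degree-3 chord of E minor, so it is the borrowed bIII.

bIII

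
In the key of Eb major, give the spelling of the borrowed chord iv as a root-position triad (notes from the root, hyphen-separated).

Ab-Cb-Eb

The root, Ab, is scale degree 4 — the same note in Eb major and Eb minor; only the chord quality changes. Building the minor chord from the parallel minor on Ab: Ab–Cb–Eb.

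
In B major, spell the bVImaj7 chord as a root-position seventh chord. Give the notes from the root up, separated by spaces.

Scale degree 6 in B major is G#. bVImaj7 uses the lowered form, G, taken from B minor. In B minor the chord on G is G–B–D–F#.

G B D F#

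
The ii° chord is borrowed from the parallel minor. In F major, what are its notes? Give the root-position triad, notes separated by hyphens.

G-Bb-Db

The root, G, is scale degree 2 — the same note in F major and F minor; only the chord quality changes. Building the diminished chord from the parallel minor on G: G–Bb–Db.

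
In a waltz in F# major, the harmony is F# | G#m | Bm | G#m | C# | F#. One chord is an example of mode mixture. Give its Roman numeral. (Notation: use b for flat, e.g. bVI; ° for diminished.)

iv

F# major has the diatonic set F#, G#m, A#m, B, C#, D#m, E#dim. F#, G#m and C# are all diatonic. But Bm (B–D–F#) is foreign: the diatonic IV on degree 4 is B, whereas Bm comes from F# minor. It is labeled iv.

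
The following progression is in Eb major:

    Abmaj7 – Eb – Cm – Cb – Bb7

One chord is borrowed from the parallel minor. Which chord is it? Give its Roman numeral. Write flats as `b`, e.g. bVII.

In Eb major the diatonic chords are Eb, Fm, Gm, Ab, Bb, Cm, Ddim. Of the given chords, Abmaj7, Eb, Cm and Bb7 are diatonic. Cb (Cb–Eb–Gb) doesn't fit — on degree 6 Eb major would have Cm (vi). Cb is the degree-6 chord of Eb minor, so it is the borrowed bVI.

bVI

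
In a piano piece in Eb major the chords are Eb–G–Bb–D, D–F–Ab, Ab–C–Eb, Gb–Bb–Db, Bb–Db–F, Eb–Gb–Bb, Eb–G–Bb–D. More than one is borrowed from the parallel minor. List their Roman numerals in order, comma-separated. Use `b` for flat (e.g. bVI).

bIII, v, i

Eb major has the diatonic set Eb, Fm, Gm, Ab, Bb, Cm, Ddim. Eb–G–Bb–D = Ebmaj7, D–F–Ab = Ddim and Ab–C–Eb = Ab all belong to that set. Gb–Bb–Db doesn't fit — on degree 3 Eb major would have Gm (iii). Gb is the degree-3 chord of Eb minor, so it is the borrowed bIII. But Bb–Db–F is foreign: the diatonic V on degree 5 is Bb, whereas Bbm comes from Eb minor. It is labeled v. But Eb–Gb–Bb is foreign: the diatonic I on degree 1 is Eb, whereas Ebm comes from Eb minor. It is labeled i.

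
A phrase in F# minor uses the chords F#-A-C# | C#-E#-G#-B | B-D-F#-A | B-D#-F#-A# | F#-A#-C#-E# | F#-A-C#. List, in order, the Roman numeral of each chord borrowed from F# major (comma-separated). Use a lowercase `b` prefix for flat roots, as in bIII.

IVmaj7, Imaj7

The diatonic triads in F# minor (with V from harmonic minor) are F#m, G#dim, A, Bm, C#, D, E. F#–A–C# = F#m, C#–E#–G#–B = C#7 and B–D–F#–A = Bm7 all belong to that set. But B–D#–F#–A# is foreign: the diatonic iv on degree 4 is Bm, whereas Bmaj7 comes from F# major. It is labeled IVmaj7. F#–A#–C#–E# is not: scale degree 1 in F# minor carries F#m (i). In F# major the chord on that degree is F#maj7, so here it functions as Imaj7, borrowed from the parallel major.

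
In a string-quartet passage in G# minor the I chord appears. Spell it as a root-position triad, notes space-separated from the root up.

I is built on scale degree 1, which is G# in both G# minor and its parallel. Stacking thirds in G# major on G# gives G#–B#–D#.

G# B# D#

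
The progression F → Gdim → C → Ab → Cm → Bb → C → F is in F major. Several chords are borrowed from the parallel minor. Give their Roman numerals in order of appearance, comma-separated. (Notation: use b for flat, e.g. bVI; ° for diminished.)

ii°, bIII, v

The diatonic triads in F major are F, Gm, Am, Bb, C, Dm, Edim. Of the given chords, F, C and Bb are diatonic. But Gdim (G–Bb–Db) is foreign: the diatonic ii on degree 2 is Gm, whereas Gdim comes from F minor. It is labeled ii°. Ab (Ab–C–Eb) is not: scale degree 3 in F major carries Am (iii). In F minor the chord on that degree is Ab, so here it functions as bIII, borrowed from the parallel minor. Cm (C–Eb–G) is not: scale degree 5 in F major carries C (V). In F minor the chord on that degree is Cm, so here it functions as v, borrowed from the parallel minor.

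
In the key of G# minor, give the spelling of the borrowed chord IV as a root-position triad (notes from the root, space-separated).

C# E# G#

IV is built on scale degree 4, which is C# in both G# minor and its parallel. In G# major the chord on C# is C#–E#–G#.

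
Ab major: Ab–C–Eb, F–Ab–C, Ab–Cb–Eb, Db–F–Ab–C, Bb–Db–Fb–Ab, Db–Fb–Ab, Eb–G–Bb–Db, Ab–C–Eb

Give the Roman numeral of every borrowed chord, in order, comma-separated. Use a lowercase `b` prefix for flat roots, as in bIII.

i, iiø7, iv

In Ab major the diatonic chords are Ab, Bbm, Cm, Db, Eb, Fm, Gdim. Ab–C–Eb = Ab, F–Ab–C = Fm, Db–F–Ab–C = Dbmaj7 and Eb–G–Bb–Db = Eb7 all belong to that set. But Ab–Cb–Eb is foreign: the diatonic I on degree 1 is Ab, whereas Abm comes from Ab minor. It is labeled i. Bb–Db–Fb–Ab doesn't fit — on degree 2 Ab major would have Bbm (ii). Bbm7b5 is the degree-2 chord of Ab minor, so it is the borrowed iiø7. But Db–Fb–Ab is foreign: the diatonic IV on degree 4 is Db, whereas Dbm comes from Ab minor. It is labeled iv.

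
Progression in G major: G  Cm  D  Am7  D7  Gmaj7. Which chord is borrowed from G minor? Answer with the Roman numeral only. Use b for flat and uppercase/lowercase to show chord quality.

G major has the diatonic set G, Am, Bm, C, D, Em, F#dim. G, D, Am7, D7 and Gmaj7 all belong to that set. Cm (C–Eb–G) doesn't fit — on degree 4 G major would have C (IV). Cm is the degree-4 chord of G minor, so it is the borrowed iv.

iv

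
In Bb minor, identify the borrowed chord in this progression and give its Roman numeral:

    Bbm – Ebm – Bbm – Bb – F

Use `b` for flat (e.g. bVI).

I

Bb minor has the diatonic set Bbm, Cdim, Db, Ebm, F, Gb, Ab (with V from harmonic minor). Of the given chords, Bbm, Ebm and F are diatonic. Bb (Bb–D–F) is not: scale degree 1 in Bb minor carries Bbm (i). In Bb major the chord on that degree is Bb, so here it functions as I, borrowed from the parallel major.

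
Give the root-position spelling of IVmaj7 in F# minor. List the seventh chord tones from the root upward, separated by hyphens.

The root, B, is scale degree 4 — the same note in F# minor and F# major; only the chord quality changes. Stacking thirds in F# major on B gives B–D#–F#–A#.

B-D#-F#-A#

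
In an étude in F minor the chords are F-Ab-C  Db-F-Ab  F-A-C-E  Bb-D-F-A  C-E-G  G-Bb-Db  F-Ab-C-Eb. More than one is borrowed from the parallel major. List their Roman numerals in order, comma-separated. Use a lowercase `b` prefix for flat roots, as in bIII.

Imaj7, IVmaj7

In F minor (with V from harmonic minor) the diatonic chords are Fm, Gdim, Ab, Bbm, C, Db, Eb. F–Ab–C = Fm, Db–F–Ab = Db, C–E–G = C, G–Bb–Db = Gdim and F–Ab–C–Eb = Fm7 all belong to that set. F–A–C–E doesn't fit — on degree 1 F minor would have Fm (i). Fmaj7 is the degree-1 chord of F major, so it is the borrowed Imaj7. But Bb–D–F–A is foreign: the diatonic iv on degree 4 is Bbm, whereas Bbmaj7 comes from F major. It is labeled IVmaj7.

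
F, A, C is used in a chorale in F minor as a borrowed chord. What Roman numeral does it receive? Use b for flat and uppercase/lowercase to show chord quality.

I

The root F is the diatonic 1st degree of F minor; the borrowing shows in the chord quality. Diatonically F minor has Fm (i) on that degree; F–A–C is instead the major chord native to F major, so it takes the label I.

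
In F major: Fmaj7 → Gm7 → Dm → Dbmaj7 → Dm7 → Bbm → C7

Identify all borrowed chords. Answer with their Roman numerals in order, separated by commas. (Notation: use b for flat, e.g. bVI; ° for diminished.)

F major has the diatonic set F, Gm, Am, Bb, C, Dm, Edim. Of the given chords, Fmaj7, Gm7, Dm, Dm7 and C7 are diatonic. Dbmaj7 (Db–F–Ab–C) doesn't fit — on degree 6 F major would have Dm (vi). Dbmaj7 is the degree-6 chord of F minor, so it is the borrowed bVImaj7. Bbm (Bb–Db–F) is not: scale degree 4 in F major carries Bb (IV). In F minor the chord on that degree is Bbm, so here it functions as iv, borrowed from the parallel minor.

bVImaj7, iv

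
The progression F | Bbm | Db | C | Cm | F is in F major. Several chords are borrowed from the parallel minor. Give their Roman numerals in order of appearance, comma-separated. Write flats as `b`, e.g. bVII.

iv, bVI, v

F major has the diatonic set F, Gm, Am, Bb, C, Dm, Edim. F and C are both diatonic. But Bbm (Bb–Db–F) is foreign: the diatonic IV on degree 4 is Bb, whereas Bbm comes from F minor. It is labeled iv. Db (Db–F–Ab) doesn't fit — on degree 6 F major would have Dm (vi). Db is the degree-6 chord of F minor, so it is the borrowed bVI. But Cm (C–Eb–G) is foreign: the diatonic V on degree 5 is C, whereas Cm comes from F minor. It is labeled v.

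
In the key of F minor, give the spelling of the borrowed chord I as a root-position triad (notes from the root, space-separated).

F A C

I is built on scale degree 1, which is F in both F minor and its parallel. In F major the chord on F is F–A–C.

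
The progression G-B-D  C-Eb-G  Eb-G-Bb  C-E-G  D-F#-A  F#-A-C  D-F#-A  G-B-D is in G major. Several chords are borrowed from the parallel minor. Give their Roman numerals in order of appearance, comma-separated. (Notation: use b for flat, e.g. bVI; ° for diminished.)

iv, bVI

In G major the diatonic chords are G, Am, Bm, C, D, Em, F#dim. G–B–D = G, C–E–G = C, D–F#–A = D and F#–A–C = F#dim all belong to that set. C–Eb–G doesn't fit — on degree 4 G major would have C (IV). Cm is the degree-4 chord of G minor, so it is the borrowed iv. Eb–G–Bb doesn't fit — on degree 6 G major would have Em (vi). Eb is the degree-6 chord of G minor, so it is the borrowed bVI.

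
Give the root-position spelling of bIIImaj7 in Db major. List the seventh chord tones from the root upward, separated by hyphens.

bIIImaj7 is built on the lowered scale degree 3. In Db major degree 3 is F; lowered it becomes Fb. Stacking thirds in Db minor on Fb gives Fb–Ab–Cb–Eb.

Fb-Ab-Cb-Eb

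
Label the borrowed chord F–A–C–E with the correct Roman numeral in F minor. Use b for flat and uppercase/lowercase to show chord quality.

Imaj7

F is scale degree 1 in F minor. Diatonically F minor has Fm (i) on that degree; F–A–C–E is instead the major-seventh chord native to F major, so it takes the label Imaj7.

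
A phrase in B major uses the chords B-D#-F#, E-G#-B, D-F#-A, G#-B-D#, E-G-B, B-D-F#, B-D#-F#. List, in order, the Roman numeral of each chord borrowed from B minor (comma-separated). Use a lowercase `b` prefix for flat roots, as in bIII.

bIII, iv, i

B major has the diatonic set B, C#m, D#m, E, F#, G#m, A#dim. Of the given chords, B–D#–F# = B, E–G#–B = E and G#–B–D# = G#m are diatonic. D–F#–A is not: scale degree 3 in B major carries D#m (iii). In B minor the chord on that degree is D, so here it functions as bIII, borrowed from the parallel minor. But E–G–B is foreign: the diatonic IV on degree 4 is E, whereas Em comes from B minor. It is labeled iv. B–D–F# doesn't fit — on degree 1 B major would have B (I). Bm is the degree-1 chord of B minor, so it is the borrowed i.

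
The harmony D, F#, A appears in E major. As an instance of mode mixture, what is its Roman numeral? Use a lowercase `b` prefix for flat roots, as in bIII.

In E major scale degree 7 is D#; D is its lowered form, from E minor. The diatonic chord on degree 7 would be D#dim (vii°), but D–F#–A is the major chord from E minor. As a borrowed chord it is labeled bVII.

bVII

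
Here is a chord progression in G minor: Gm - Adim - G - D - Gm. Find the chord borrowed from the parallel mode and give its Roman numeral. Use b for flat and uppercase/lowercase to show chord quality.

I

G minor has the diatonic set Gm, Adim, Bb, Cm, D, Eb, F (with V from harmonic minor). Gm, Adim and D all belong to that set. G (G–B–D) is not: scale degree 1 in G minor carries Gm (i). In G major the chord on that degree is G, so here it functions as I, borrowed from the parallel major.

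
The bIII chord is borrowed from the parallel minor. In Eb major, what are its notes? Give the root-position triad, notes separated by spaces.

Gb Bb Db

Scale degree 3 in Eb major is G. bIII uses the lowered form, Gb, taken from Eb minor. Building the major chord from the parallel minor on Gb: Gb–Bb–Db.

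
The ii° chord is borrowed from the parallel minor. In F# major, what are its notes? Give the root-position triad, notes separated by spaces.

G# B D

ii° is built on scale degree 2, which is G# in both F# major and its parallel. Building the diminished chord from the parallel minor on G#: G#–B–D.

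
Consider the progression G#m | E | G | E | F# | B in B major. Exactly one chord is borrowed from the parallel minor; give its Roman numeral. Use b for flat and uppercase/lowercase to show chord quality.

bVI

The diatonic triads in B major are B, C#m, D#m, E, F#, G#m, A#dim. Of the given chords, G#m, E, F# and B are diatonic. G (G–B–D) doesn't fit — on degree 6 B major would have G#m (vi). G is the degree-6 chord of B minor, so it is the borrowed bVI.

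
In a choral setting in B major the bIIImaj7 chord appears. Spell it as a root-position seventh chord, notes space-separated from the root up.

The root of bIIImaj7 is the lowered 3rd degree: D# becomes D. In B minor the chord on D is D–F#–A–C#.

D F# A C#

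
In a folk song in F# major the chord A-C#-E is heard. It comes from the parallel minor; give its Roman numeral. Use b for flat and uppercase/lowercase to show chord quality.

bIII

A is the lowered form of scale degree 3 in F# major (the diatonic degree 3 is A#). Diatonically F# major has A#m (iii) on that degree; A–C#–E is instead the major chord native to F# minor, so it takes the label bIII.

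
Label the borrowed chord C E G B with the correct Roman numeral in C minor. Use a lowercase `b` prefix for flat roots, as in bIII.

The root C is the diatonic 1st degree of C minor; the borrowing shows in the chord quality. C–E–G–B is a major-seventh chord — the form found in C major, not the diatonic i (Cm). Borrowed into C minor it is written Imaj7.

Imaj7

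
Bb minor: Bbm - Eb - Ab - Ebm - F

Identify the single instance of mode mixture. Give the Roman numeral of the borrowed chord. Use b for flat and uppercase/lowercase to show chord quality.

In Bb minor (with V from harmonic minor) the diatonic chords are Bbm, Cdim, Db, Ebm, F, Gb, Ab. Bbm, Ab, Ebm and F all belong to that set. Eb (Eb–G–Bb) doesn't fit — on degree 4 Bb minor would have Ebm (iv). Eb is the degree-4 chord of Bb major, so it is the borrowed IV.

IV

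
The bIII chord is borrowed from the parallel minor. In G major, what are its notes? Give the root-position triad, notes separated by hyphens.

Bb-D-F

bIII is built on the lowered scale degree 3. In G major degree 3 is B; lowered it becomes Bb. Building the major chord from the parallel minor on Bb: Bb–D–F.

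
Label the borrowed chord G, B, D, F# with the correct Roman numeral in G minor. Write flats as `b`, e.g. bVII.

The root G is the diatonic 1st degree of G minor; the borrowing shows in the chord quality. G–B–D–F# is a major-seventh chord — the form found in G major, not the diatonic i (Gm). Borrowed into G minor it is written Imaj7.

Imaj7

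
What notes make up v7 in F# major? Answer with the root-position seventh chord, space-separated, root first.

The root, C#, is scale degree 5 — the same note in F# major and F# minor; only the chord quality changes. Building the minor-seventh chord from the parallel minor on C#: C#–E–G#–B.

C# E G# B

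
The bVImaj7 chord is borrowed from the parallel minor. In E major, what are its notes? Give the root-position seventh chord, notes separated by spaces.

Scale degree 6 in E major is C#. bVImaj7 uses the lowered form, C, taken from E minor. In E minor the chord on C is C–E–G–B.

C E G B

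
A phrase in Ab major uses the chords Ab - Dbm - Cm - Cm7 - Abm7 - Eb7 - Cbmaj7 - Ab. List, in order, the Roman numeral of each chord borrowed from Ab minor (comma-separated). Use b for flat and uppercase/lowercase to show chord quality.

iv, i7, bIIImaj7

In Ab major the diatonic chords are Ab, Bbm, Cm, Db, Eb, Fm, Gdim. Of the given chords, Ab, Cm, Cm7 and Eb7 are diatonic. Dbm (Db–Fb–Ab) is not: scale degree 4 in Ab major carries Db (IV). In Ab minor the chord on that degree is Dbm, so here it functions as iv, borrowed from the parallel minor. Abm7 (Ab–Cb–Eb–Gb) is not: scale degree 1 in Ab major carries Ab (I). In Ab minor the chord on that degree is Abm7, so here it functions as i7, borrowed from the parallel minor. Cbmaj7 (Cb–Eb–Gb–Bb) doesn't fit — on degree 3 Ab major would have Cm (iii). Cbmaj7 is the degree-3 chord of Ab minor, so it is the borrowed bIIImaj7.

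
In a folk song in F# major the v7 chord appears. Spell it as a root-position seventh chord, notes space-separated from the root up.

C# E G# B

v7 is built on scale degree 5, which is C# in both F# major and its parallel. Stacking thirds in F# minor on C# gives C#–E–G#–B.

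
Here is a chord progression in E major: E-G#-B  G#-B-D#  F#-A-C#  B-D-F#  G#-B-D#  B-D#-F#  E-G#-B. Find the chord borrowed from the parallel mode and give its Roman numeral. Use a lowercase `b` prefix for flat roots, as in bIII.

v

In E major the diatonic chords are E, F#m, G#m, A, B, C#m, D#dim. E–G#–B = E, G#–B–D# = G#m, F#–A–C# = F#m and B–D#–F# = B are all diatonic. But B–D–F# is foreign: the diatonic V on degree 5 is B, whereas Bm comes from E minor. It is labeled v.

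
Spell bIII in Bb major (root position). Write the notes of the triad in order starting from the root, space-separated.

Db F Ab

bIII is built on the lowered scale degree 3. In Bb major degree 3 is D; lowered it becomes Db. Stacking thirds in Bb minor on Db gives Db–F–Ab.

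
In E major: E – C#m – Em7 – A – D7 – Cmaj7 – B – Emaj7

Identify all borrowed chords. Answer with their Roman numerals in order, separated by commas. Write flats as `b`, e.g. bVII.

In E major the diatonic chords are E, F#m, G#m, A, B, C#m, D#dim. Of the given chords, E, C#m, A, B and Emaj7 are diatonic. But Em7 (E–G–B–D) is foreign: the diatonic I on degree 1 is E, whereas Em7 comes from E minor. It is labeled i7. D7 (D–F#–A–C) doesn't fit — on degree 7 E major would have D#dim (vii°). D7 is the degree-7 chord of E minor, so it is the borrowed bVII7. Cmaj7 (C–E–G–B) doesn't fit — on degree 6 E major would have C#m (vi). Cmaj7 is the degree-6 chord of E minor, so it is the borrowed bVImaj7.

i7, bVII7, bVImaj7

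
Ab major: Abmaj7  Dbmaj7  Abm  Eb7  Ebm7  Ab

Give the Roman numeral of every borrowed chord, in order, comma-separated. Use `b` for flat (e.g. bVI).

The diatonic triads in Ab major are Ab, Bbm, Cm, Db, Eb, Fm, Gdim. Abmaj7, Dbmaj7, Eb7 and Ab all belong to that set. Abm (Ab–Cb–Eb) doesn't fit — on degree 1 Ab major would have Ab (I). Abm is the degree-1 chord of Ab minor, so it is the borrowed i. But Ebm7 (Eb–Gb–Bb–Db) is foreign: the diatonic V on degree 5 is Eb, whereas Ebm7 comes from Ab minor. It is labeled v7.

i, v7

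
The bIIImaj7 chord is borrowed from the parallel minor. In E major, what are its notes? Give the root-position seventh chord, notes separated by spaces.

G B D F#

Scale degree 3 in E major is G#. bIIImaj7 uses the lowered form, G, taken from E minor. Building the major-seventh chord from the parallel minor on G: G–B–D–F#.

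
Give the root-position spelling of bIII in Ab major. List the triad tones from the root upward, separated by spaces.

The root of bIII is the lowered 3rd degree: C becomes Cb. Stacking thirds in Ab minor on Cb gives Cb–Eb–Gb.

Cb Eb Gb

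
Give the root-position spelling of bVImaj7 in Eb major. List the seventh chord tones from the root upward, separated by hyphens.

The root of bVImaj7 is the lowered 6th degree: C becomes Cb. Stacking thirds in Eb minor on Cb gives Cb–Eb–Gb–Bb.

Cb-Eb-Gb-Bb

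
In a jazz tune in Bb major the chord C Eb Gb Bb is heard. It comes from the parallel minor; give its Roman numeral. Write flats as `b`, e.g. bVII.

C is scale degree 2 in Bb major. C–Eb–Gb–Bb is a half-diminished-seventh chord — the form found in Bb minor, not the diatonic ii (Cm). Borrowed into Bb major it is written iiø7.

iiø7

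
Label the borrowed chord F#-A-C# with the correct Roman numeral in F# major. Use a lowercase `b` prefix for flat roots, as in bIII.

F# is scale degree 1 in F# major. Diatonically F# major has F# (I) on that degree; F#–A–C# is instead the minor chord native to F# minor, so it takes the label i.

i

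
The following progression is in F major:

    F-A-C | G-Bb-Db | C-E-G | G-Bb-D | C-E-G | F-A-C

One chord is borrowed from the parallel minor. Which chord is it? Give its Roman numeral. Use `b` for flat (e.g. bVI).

F major has the diatonic set F, Gm, Am, Bb, C, Dm, Edim. F–A–C = F, C–E–G = C and G–Bb–D = Gm are all diatonic. G–Bb–Db doesn't fit — on degree 2 F major would have Gm (ii). Gdim is the degree-2 chord of F minor, so it is the borrowed ii°.

ii°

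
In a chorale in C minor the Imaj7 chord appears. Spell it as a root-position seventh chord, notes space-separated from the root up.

The root, C, is scale degree 1 — the same note in C minor and C major; only the chord quality changes. Building the major-seventh chord from the parallel major on C: C–E–G–B.

C E G B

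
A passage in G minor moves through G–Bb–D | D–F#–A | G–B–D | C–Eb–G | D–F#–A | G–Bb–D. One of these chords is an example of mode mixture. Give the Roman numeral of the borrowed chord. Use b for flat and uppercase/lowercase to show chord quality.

In G minor (with V from harmonic minor) the diatonic chords are Gm, Adim, Bb, Cm, D, Eb, F. G–Bb–D = Gm, D–F#–A = D and C–Eb–G = Cm are all diatonic. G–B–D doesn't fit — on degree 1 G minor would have Gm (i). G is the degree-1 chord of G major, so it is the borrowed I.

I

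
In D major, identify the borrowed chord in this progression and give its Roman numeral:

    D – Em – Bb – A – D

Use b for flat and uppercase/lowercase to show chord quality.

D major has the diatonic set D, Em, F#m, G, A, Bm, C#dim. D, Em and A all belong to that set. Bb (Bb–D–F) doesn't fit — on degree 6 D major would have Bm (vi). Bb is the degree-6 chord of D minor, so it is the borrowed bVI.

bVI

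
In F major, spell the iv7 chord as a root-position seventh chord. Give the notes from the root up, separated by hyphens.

The root, Bb, is scale degree 4 — the same note in F major and F minor; only the chord quality changes. Building the minor-seventh chord from the parallel minor on Bb: Bb–Db–F–Ab.

Bb-Db-F-Ab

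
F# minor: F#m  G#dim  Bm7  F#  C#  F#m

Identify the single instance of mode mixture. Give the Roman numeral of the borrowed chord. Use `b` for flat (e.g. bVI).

I

F# minor has the diatonic set F#m, G#dim, A, Bm, C#, D, E (with V from harmonic minor). Of the given chords, F#m, G#dim, Bm7 and C# are diatonic. But F# (F#–A#–C#) is foreign: the diatonic i on degree 1 is F#m, whereas F# comes from F# major. It is labeled I.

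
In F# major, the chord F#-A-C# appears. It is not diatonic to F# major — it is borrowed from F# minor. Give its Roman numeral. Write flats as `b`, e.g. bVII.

The root F# is the diatonic 1st degree of F# major; the borrowing shows in the chord quality. Diatonically F# major has F# (I) on that degree; F#–A–C# is instead the minor chord native to F# minor, so it takes the label i.

i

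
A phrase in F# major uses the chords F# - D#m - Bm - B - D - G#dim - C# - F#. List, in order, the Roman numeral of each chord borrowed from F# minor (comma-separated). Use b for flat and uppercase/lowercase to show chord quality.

iv, bVI, ii°

The diatonic triads in F# major are F#, G#m, A#m, B, C#, D#m, E#dim. Of the given chords, F#, D#m, B and C# are diatonic. Bm (B–D–F#) is not: scale degree 4 in F# major carries B (IV). In F# minor the chord on that degree is Bm, so here it functions as iv, borrowed from the parallel minor. D (D–F#–A) is not: scale degree 6 in F# major carries D#m (vi). In F# minor the chord on that degree is D, so here it functions as bVI, borrowed from the parallel minor. G#dim (G#–B–D) is not: scale degree 2 in F# major carries G#m (ii). In F# minor the chord on that degree is G#dim, so here it functions as ii°, borrowed from the parallel minor.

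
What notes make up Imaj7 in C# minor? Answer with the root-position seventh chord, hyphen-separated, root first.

Imaj7 is built on scale degree 1, which is C# in both C# minor and its parallel. In C# major the chord on C# is C#–E#–G#–B#.

C#-E#-G#-B#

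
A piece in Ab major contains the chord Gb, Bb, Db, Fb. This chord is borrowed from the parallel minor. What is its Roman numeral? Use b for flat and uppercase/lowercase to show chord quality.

bVII7

Gb is the lowered form of scale degree 7 in Ab major (the diatonic degree 7 is G). Diatonically Ab major has Gdim (vii°) on that degree; Gb–Bb–Db–Fb is instead the dominant-seventh chord native to Ab minor, so it takes the label bVII7.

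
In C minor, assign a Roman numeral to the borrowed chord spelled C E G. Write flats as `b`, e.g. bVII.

I

The root C is the diatonic 1st degree of C minor; the borrowing shows in the chord quality. C–E–G is a major chord — the form found in C major, not the diatonic i (Cm). Borrowed into C minor it is written I.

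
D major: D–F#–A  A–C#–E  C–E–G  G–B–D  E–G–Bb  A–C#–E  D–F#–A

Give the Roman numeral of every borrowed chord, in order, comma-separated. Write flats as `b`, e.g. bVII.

The diatonic triads in D major are D, Em, F#m, G, A, Bm, C#dim. D–F#–A = D, A–C#–E = A and G–B–D = G all belong to that set. C–E–G doesn't fit — on degree 7 D major would have C#dim (vii°). C is the degree-7 chord of D minor, so it is the borrowed bVII. E–G–Bb is not: scale degree 2 in D major carries Em (ii). In D minor the chord on that degree is Edim, so here it functions as ii°, borrowed from the parallel minor.

bVII, ii°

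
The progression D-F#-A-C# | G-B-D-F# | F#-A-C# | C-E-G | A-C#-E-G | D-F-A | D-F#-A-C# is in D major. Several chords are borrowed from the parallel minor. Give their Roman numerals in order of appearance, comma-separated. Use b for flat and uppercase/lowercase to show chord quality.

bVII, i

In D major the diatonic chords are D, Em, F#m, G, A, Bm, C#dim. D–F#–A–C# = Dmaj7, G–B–D–F# = Gmaj7, F#–A–C# = F#m and A–C#–E–G = A7 all belong to that set. C–E–G doesn't fit — on degree 7 D major would have C#dim (vii°). C is the degree-7 chord of D minor, so it is the borrowed bVII. But D–F–A is foreign: the diatonic I on degree 1 is D, whereas Dm comes from D minor. It is labeled i.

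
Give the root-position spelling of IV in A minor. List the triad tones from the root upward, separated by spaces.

D F# A

The root, D, is scale degree 4 — the same note in A minor and A major; only the chord quality changes. In A major the chord on D is D–F#–A.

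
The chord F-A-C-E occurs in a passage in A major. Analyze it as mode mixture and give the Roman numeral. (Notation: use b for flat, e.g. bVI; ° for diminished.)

In A major scale degree 6 is F#; F is its lowered form, from A minor. The diatonic chord on degree 6 would be F#m (vi), but F–A–C–E is the major-seventh chord from A minor. As a borrowed chord it is labeled bVImaj7.

bVImaj7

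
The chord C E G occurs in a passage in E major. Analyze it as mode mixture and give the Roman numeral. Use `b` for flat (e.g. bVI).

bVI

In E major scale degree 6 is C#; C is its lowered form, from E minor. C–E–G is a major chord — the form found in E minor, not the diatonic vi (C#m). Borrowed into E major it is written bVI.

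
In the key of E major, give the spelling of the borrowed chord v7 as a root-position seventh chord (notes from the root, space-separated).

The root, B, is scale degree 5 — the same note in E major and E minor; only the chord quality changes. Building the minor-seventh chord from the parallel minor on B: B–D–F#–A.

B D F# A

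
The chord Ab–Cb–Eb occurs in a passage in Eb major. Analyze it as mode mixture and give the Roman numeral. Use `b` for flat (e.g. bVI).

iv

The root Ab is the diatonic 4th degree of Eb major; the borrowing shows in the chord quality. The diatonic chord on degree 4 would be Ab (IV), but Ab–Cb–Eb is the minor chord from Eb minor. As a borrowed chord it is labeled iv.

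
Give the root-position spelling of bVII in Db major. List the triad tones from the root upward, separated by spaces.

Cb Eb Gb

bVII is built on the lowered scale degree 7. In Db major degree 7 is C; lowered it becomes Cb. In Db minor the chord on Cb is Cb–Eb–Gb.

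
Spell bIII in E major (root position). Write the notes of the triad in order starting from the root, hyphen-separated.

bIII is built on the lowered scale degree 3. In E major degree 3 is G#; lowered it becomes G. Stacking thirds in E minor on G gives G–B–D.

G-B-D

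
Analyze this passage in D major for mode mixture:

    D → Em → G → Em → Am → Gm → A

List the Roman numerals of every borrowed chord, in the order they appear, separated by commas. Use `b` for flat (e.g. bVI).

v, iv

In D major the diatonic chords are D, Em, F#m, G, A, Bm, C#dim. D, Em, G and A are all diatonic. Am (A–C–E) doesn't fit — on degree 5 D major would have A (V). Am is the degree-5 chord of D minor, so it is the borrowed v. But Gm (G–Bb–D) is foreign: the diatonic IV on degree 4 is G, whereas Gm comes from D minor. It is labeled iv.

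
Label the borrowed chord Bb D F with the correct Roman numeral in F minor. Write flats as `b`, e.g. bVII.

Bb is scale degree 4 in F minor. The diatonic chord on degree 4 would be Bbm (iv), but Bb–D–F is the major chord from F major. As a borrowed chord it is labeled IV.

IV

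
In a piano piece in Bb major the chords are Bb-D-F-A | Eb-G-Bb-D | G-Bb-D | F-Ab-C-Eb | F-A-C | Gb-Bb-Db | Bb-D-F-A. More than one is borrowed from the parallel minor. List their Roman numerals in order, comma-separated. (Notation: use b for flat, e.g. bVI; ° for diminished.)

The diatonic triads in Bb major are Bb, Cm, Dm, Eb, F, Gm, Adim. Of the given chords, Bb–D–F–A = Bbmaj7, Eb–G–Bb–D = Ebmaj7, G–Bb–D = Gm and F–A–C = F are diatonic. F–Ab–C–Eb is not: scale degree 5 in Bb major carries F (V). In Bb minor the chord on that degree is Fm7, so here it functions as v7, borrowed from the parallel minor. But Gb–Bb–Db is foreign: the diatonic vi on degree 6 is Gm, whereas Gb comes from Bb minor. It is labeled bVI.

v7, bVI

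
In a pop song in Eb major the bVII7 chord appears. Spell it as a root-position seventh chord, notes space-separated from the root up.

The root of bVII7 is the lowered 7th degree: D becomes Db. Building the dominant-seventh chord from the parallel minor on Db: Db–F–Ab–Cb.

Db F Ab Cb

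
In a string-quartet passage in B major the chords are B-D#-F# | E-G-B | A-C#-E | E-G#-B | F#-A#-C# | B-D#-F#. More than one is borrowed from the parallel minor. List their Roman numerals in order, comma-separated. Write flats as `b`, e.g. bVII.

The diatonic triads in B major are B, C#m, D#m, E, F#, G#m, A#dim. B–D#–F# = B, E–G#–B = E and F#–A#–C# = F# all belong to that set. But E–G–B is foreign: the diatonic IV on degree 4 is E, whereas Em comes from B minor. It is labeled iv. A–C#–E doesn't fit — on degree 7 B major would have A#dim (vii°). A is the degree-7 chord of B minor, so it is the borrowed bVII.

iv, bVII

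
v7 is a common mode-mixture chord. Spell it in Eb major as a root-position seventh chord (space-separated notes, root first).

The root, Bb, is scale degree 5 — the same note in Eb major and Eb minor; only the chord quality changes. Building the minor-seventh chord from the parallel minor on Bb: Bb–Db–F–Ab.

Bb Db F Ab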